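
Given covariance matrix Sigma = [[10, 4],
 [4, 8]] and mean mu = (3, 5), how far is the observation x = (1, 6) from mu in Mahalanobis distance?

Step 1 — centre the observation: (x - mu) = (-2, 1).

Step 2 — invert Sigma. det(Sigma) = 10·8 - (4)² = 64.
  Sigma^{-1} = (1/det) · [[d, -b], [-b, a]] = [[0.125, -0.0625],
 [-0.0625, 0.1562]].

Step 3 — form the quadratic (x - mu)^T · Sigma^{-1} · (x - mu):
  Sigma^{-1} · (x - mu) = (-0.3125, 0.2812).
  (x - mu)^T · [Sigma^{-1} · (x - mu)] = (-2)·(-0.3125) + (1)·(0.2812) = 0.9062.

Step 4 — take square root: d = √(0.9062) ≈ 0.952.

d(x, mu) = √(0.9062) ≈ 0.952


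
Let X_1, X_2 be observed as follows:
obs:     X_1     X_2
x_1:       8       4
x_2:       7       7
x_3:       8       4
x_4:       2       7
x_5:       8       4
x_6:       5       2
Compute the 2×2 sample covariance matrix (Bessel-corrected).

Step 1 — column means:
  mean(X_1) = (8 + 7 + 8 + 2 + 8 + 5) / 6 = 38/6 = 6.3333
  mean(X_2) = (4 + 7 + 4 + 7 + 4 + 2) / 6 = 28/6 = 4.6667

Step 2 — sample covariance S[i,j] = (1/(n-1)) · Σ_k (x_{k,i} - mean_i) · (x_{k,j} - mean_j), with n-1 = 5.
  S[X_1,X_1] = ((1.6667)·(1.6667) + (0.6667)·(0.6667) + (1.6667)·(1.6667) + (-4.3333)·(-4.3333) + (1.6667)·(1.6667) + (-1.3333)·(-1.3333)) / 5 = 29.3333/5 = 5.8667
  S[X_1,X_2] = ((1.6667)·(-0.6667) + (0.6667)·(2.3333) + (1.6667)·(-0.6667) + (-4.3333)·(2.3333) + (1.6667)·(-0.6667) + (-1.3333)·(-2.6667)) / 5 = -8.3333/5 = -1.6667
  S[X_2,X_2] = ((-0.6667)·(-0.6667) + (2.3333)·(2.3333) + (-0.6667)·(-0.6667) + (2.3333)·(2.3333) + (-0.6667)·(-0.6667) + (-2.6667)·(-2.6667)) / 5 = 19.3333/5 = 3.8667

S is symmetric (S[j,i] = S[i,j]). Assembling:

S = [[5.8667, -1.6667],
 [-1.6667, 3.8667]]


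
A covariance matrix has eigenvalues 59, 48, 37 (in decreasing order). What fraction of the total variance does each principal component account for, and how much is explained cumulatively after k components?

Step 1 — total variance = trace(Sigma) = Σ λ_i = 59 + 48 + 37 = 144.

Step 2 — fraction explained by component i = λ_i / Σ λ:
  PC1: 59/144 = 0.4097
  PC2: 48/144 = 0.3333
  PC3: 37/144 = 0.2569

Step 3 — cumulative fraction after k components = (λ_1 + ... + λ_k) / Σ λ:
  k = 1: 59/144 = 0.4097
  k = 2: (59 + 48)/144 = 107/144 = 0.7431
  k = 3: (59 + 48 + 37)/144 = 144/144 = 1

Summary (fraction, with percent):

explained: PC1 0.4097 (40.97%), PC2 0.3333 (33.33%), PC3 0.2569 (25.69%);  cumulative: 0.4097, 0.7431, 1


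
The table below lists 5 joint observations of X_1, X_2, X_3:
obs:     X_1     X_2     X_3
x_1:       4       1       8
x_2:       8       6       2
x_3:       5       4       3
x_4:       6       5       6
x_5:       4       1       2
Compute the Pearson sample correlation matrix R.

Step 1 — column means:
  mean(X_1) = (4 + 8 + 5 + 6 + 4) / 5 = 27/5 = 5.4
  mean(X_2) = (1 + 6 + 4 + 5 + 1) / 5 = 17/5 = 3.4
  mean(X_3) = (8 + 2 + 3 + 6 + 2) / 5 = 21/5 = 4.2

Step 2 — sample variances and covariances s[i,j] = (1/(n-1)) · Σ_k (x_{k,i} - mean_i) · (x_{k,j} - mean_j), with n-1 = 4:
  s[X_1,X_1] = ((-1.4)·(-1.4) + (2.6)·(2.6) + (-0.4)·(-0.4) + (0.6)·(0.6) + (-1.4)·(-1.4)) / 4 = 11.2/4 = 2.8
  s[X_1,X_2] = ((-1.4)·(-2.4) + (2.6)·(2.6) + (-0.4)·(0.6) + (0.6)·(1.6) + (-1.4)·(-2.4)) / 4 = 14.2/4 = 3.55
  s[X_1,X_3] = ((-1.4)·(3.8) + (2.6)·(-2.2) + (-0.4)·(-1.2) + (0.6)·(1.8) + (-1.4)·(-2.2)) / 4 = -6.4/4 = -1.6
  s[X_2,X_2] = ((-2.4)·(-2.4) + (2.6)·(2.6) + (0.6)·(0.6) + (1.6)·(1.6) + (-2.4)·(-2.4)) / 4 = 21.2/4 = 5.3
  s[X_2,X_3] = ((-2.4)·(3.8) + (2.6)·(-2.2) + (0.6)·(-1.2) + (1.6)·(1.8) + (-2.4)·(-2.2)) / 4 = -7.4/4 = -1.85
  s[X_3,X_3] = ((3.8)·(3.8) + (-2.2)·(-2.2) + (-1.2)·(-1.2) + (1.8)·(1.8) + (-2.2)·(-2.2)) / 4 = 28.8/4 = 7.2
  Sample standard deviations s_i = √(s[i,i]):
  s(X_1) = √(2.8) = 1.6733
  s(X_2) = √(5.3) = 2.3022
  s(X_3) = √(7.2) = 2.6833

Step 3 — r_{ij} = s_{ij} / (s_i · s_j):
  r[X_1,X_1] = 1 (diagonal).
  r[X_1,X_2] = 3.55 / (1.6733 · 2.3022) = 3.55 / 3.8523 = 0.9215
  r[X_1,X_3] = -1.6 / (1.6733 · 2.6833) = -1.6 / 4.49 = -0.3563
  r[X_2,X_2] = 1 (diagonal).
  r[X_2,X_3] = -1.85 / (2.3022 · 2.6833) = -1.85 / 6.1774 = -0.2995
  r[X_3,X_3] = 1 (diagonal).

R is symmetric with unit diagonal. Assembling:

R = [[1, 0.9215, -0.3563],
 [0.9215, 1, -0.2995],
 [-0.3563, -0.2995, 1]]


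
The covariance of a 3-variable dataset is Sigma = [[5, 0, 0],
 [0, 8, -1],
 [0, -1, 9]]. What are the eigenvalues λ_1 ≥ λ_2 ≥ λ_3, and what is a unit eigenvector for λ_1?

Step 1 — characteristic polynomial p(λ) = det(λI - Sigma) = λ³ - tr·λ² + c_1·λ - det, where tr = trace, c_1 = sum of the principal 2×2 minors, det = det(Sigma):
  tr = 5 + 8 + 9 = 22,
  c_1 = (5·8 - (0)²) + (5·9 - (0)²) + (8·9 - (-1)²) = 40 + 45 + 71 = 156,
  det = 5·(8·9 - (-1)²) - (0)·((0)·9 - (-1)·(0)) + (0)·((0)·(-1) - 8·(0)) = 5·(71) - (0)·(0) + (0)·(0) = 355.
  So p(λ) = λ³ - 22λ² + 156λ - 355.
Step 2 — look for an integer root (rational root theorem: any rational root is an integer divisor of 355). Testing λ = 5:
  p(5) = 125 - 550 + 780 - 355 = 0  ✓
  Dividing out (λ - 5): p(λ) = (λ - 5)(λ² - 17λ + 71).
Step 3 — remaining eigenvalues from the quadratic λ² - 17λ + 71 = 0:
  Δ = 17² - 4·71 = 289 - 284 = 5,  λ = (17 ± √5)/2 = (17 ± 2.2361)/2 ≈ 9.618 or 7.382.
  Sorted: λ_1 = 9.618,  λ_2 = 7.382,  λ_3 = 5  (check: sum = 22 = tr ✓).

Step 4 — unit eigenvector for λ_1 ≈ 9.618: v spans the null space of (Sigma - λ_1 I), whose rows are
  r_1 = (-4.618, 0, 0),  r_2 = (0, -1.618, -1),  r_3 = (0, -1, -0.618).
  v is orthogonal to every row, so take v ∝ r_1 × r_2 = ((0)·(-1) - (0)·(-1.618), (0)·(0) - (-4.618)·(-1), (-4.618)·(-1.618) - (0)·(0)) ≈ (0, -4.618, 7.4721).
  Rescale (multiply by -1 so the first nonzero entry is positive): u = (0, 4.618, -7.4721).
  ||u|| = √((0)² + (4.618)² + (-7.4721)²) = √(77.1591) ≈ 8.784,  v_1 = u/||u|| ≈ (0, 0.5257, -0.8507) (||v_1|| = 1).

λ_1 = 9.618,  λ_2 = 7.382,  λ_3 = 5;  v_1 ≈ (0, 0.5257, -0.8507)


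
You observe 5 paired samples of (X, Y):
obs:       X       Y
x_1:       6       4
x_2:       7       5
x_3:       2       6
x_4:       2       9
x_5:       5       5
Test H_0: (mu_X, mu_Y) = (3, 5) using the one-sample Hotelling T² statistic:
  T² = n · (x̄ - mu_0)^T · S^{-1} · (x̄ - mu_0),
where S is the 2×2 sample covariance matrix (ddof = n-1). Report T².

Step 1 — sample mean vector:
  mean(X) = (6 + 7 + 2 + 2 + 5) / 5 = 22/5 = 4.4
  mean(Y) = (4 + 5 + 6 + 9 + 5) / 5 = 29/5 = 5.8
  x̄ = (4.4, 5.8),  deviation x̄ - mu_0 = (4.4, 5.8) - (3, 5) = (1.4, 0.8).

Step 2 — sample covariance matrix, S[i,j] = (1/(n-1)) · Σ_k (x_{k,i} - mean_i) · (x_{k,j} - mean_j), divisor n-1 = 4:
  S[X,X] = ((1.6)·(1.6) + (2.6)·(2.6) + (-2.4)·(-2.4) + (-2.4)·(-2.4) + (0.6)·(0.6)) / 4 = 21.2/4 = 5.3
  S[X,Y] = ((1.6)·(-1.8) + (2.6)·(-0.8) + (-2.4)·(0.2) + (-2.4)·(3.2) + (0.6)·(-0.8)) / 4 = -13.6/4 = -3.4
  S[Y,Y] = ((-1.8)·(-1.8) + (-0.8)·(-0.8) + (0.2)·(0.2) + (3.2)·(3.2) + (-0.8)·(-0.8)) / 4 = 14.8/4 = 3.7
  S = [[5.3, -3.4],
 [-3.4, 3.7]].

Step 3 — invert S. det(S) = 5.3·3.7 - (-3.4)² = 8.05.
  S^{-1} = (1/det) · [[d, -b], [-b, a]] = [[0.4596, 0.4224],
 [0.4224, 0.6584]].

Step 4 — quadratic form (x̄ - mu_0)^T · S^{-1} · (x̄ - mu_0):
  S^{-1} · (x̄ - mu_0) = (0.9814, 1.118),
  (x̄ - mu_0)^T · [...] = (1.4)·(0.9814) + (0.8)·(1.118) = 2.2683.

Step 5 — scale by n: T² = 5 · 2.2683 = 11.3416.

T² ≈ 11.3416


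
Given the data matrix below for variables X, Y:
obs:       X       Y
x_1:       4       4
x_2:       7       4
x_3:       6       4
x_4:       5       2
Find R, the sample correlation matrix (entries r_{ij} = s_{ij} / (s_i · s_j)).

Step 1 — column means:
  mean(X) = (4 + 7 + 6 + 5) / 4 = 22/4 = 5.5
  mean(Y) = (4 + 4 + 4 + 2) / 4 = 14/4 = 3.5

Step 2 — sample variances and covariances s[i,j] = (1/(n-1)) · Σ_k (x_{k,i} - mean_i) · (x_{k,j} - mean_j), with n-1 = 3:
  s[X,X] = ((-1.5)·(-1.5) + (1.5)·(1.5) + (0.5)·(0.5) + (-0.5)·(-0.5)) / 3 = 5/3 = 1.6667
  s[X,Y] = ((-1.5)·(0.5) + (1.5)·(0.5) + (0.5)·(0.5) + (-0.5)·(-1.5)) / 3 = 1/3 = 0.3333
  s[Y,Y] = ((0.5)·(0.5) + (0.5)·(0.5) + (0.5)·(0.5) + (-1.5)·(-1.5)) / 3 = 3/3 = 1
  Sample standard deviations s_i = √(s[i,i]):
  s(X) = √(1.6667) = 1.291
  s(Y) = √(1) = 1

Step 3 — r_{ij} = s_{ij} / (s_i · s_j):
  r[X,X] = 1 (diagonal).
  r[X,Y] = 0.3333 / (1.291 · 1) = 0.3333 / 1.291 = 0.2582
  r[Y,Y] = 1 (diagonal).

R is symmetric with unit diagonal. Assembling:

R = [[1, 0.2582],
 [0.2582, 1]]


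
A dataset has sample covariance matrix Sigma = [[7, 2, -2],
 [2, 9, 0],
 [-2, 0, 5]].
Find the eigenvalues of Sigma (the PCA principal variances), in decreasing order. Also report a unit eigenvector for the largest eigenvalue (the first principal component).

Step 1 — characteristic polynomial p(λ) = det(λI - Sigma) = λ³ - tr·λ² + c_1·λ - det, where tr = trace, c_1 = sum of the principal 2×2 minors, det = det(Sigma):
  tr = 7 + 9 + 5 = 21,
  c_1 = (7·9 - (2)²) + (7·5 - (-2)²) + (9·5 - (0)²) = 59 + 31 + 45 = 135,
  det = 7·(9·5 - (0)²) - (2)·((2)·5 - (0)·(-2)) + (-2)·((2)·(0) - 9·(-2)) = 7·(45) - (2)·(10) + (-2)·(18) = 259.
  So p(λ) = λ³ - 21λ² + 135λ - 259.
Step 2 — look for an integer root (rational root theorem: any rational root is an integer divisor of 259). Testing λ = 7:
  p(7) = 343 - 1029 + 945 - 259 = 0  ✓
  Dividing out (λ - 7): p(λ) = (λ - 7)(λ² - 14λ + 37).
Step 3 — remaining eigenvalues from the quadratic λ² - 14λ + 37 = 0:
  Δ = 14² - 4·37 = 196 - 148 = 48,  λ = (14 ± √48)/2 = (14 ± 6.9282)/2 ≈ 10.4641 or 3.5359.
  Sorted: λ_1 = 10.4641,  λ_2 = 7,  λ_3 = 3.5359  (check: sum = 21 = tr ✓).

Step 4 — unit eigenvector for λ_1 ≈ 10.4641: v spans the null space of (Sigma - λ_1 I), whose rows are
  r_1 = (-3.4641, 2, -2),  r_2 = (2, -1.4641, 0),  r_3 = (-2, 0, -5.4641).
  v is orthogonal to every row, so take v ∝ r_1 × r_2 = ((2)·(0) - (-2)·(-1.4641), (-2)·(2) - (-3.4641)·(0), (-3.4641)·(-1.4641) - (2)·(2)) ≈ (-2.9282, -4, 1.0718).
  Rescale (multiply by -1 so the first nonzero entry is positive): u = (2.9282, 4, -1.0718).
  ||u|| = √((2.9282)² + (4)² + (-1.0718)²) = √(25.7231) ≈ 5.0718,  v_1 = u/||u|| ≈ (0.5774, 0.7887, -0.2113) (||v_1|| = 1).

λ_1 = 10.4641,  λ_2 = 7,  λ_3 = 3.5359;  v_1 ≈ (0.5774, 0.7887, -0.2113)


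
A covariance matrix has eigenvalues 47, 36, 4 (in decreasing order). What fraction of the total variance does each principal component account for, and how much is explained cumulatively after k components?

Step 1 — total variance = trace(Sigma) = Σ λ_i = 47 + 36 + 4 = 87.

Step 2 — fraction explained by component i = λ_i / Σ λ:
  PC1: 47/87 = 0.5402
  PC2: 36/87 = 0.4138
  PC3: 4/87 = 0.046

Step 3 — cumulative fraction after k components = (λ_1 + ... + λ_k) / Σ λ:
  k = 1: 47/87 = 0.5402
  k = 2: (47 + 36)/87 = 83/87 = 0.954
  k = 3: (47 + 36 + 4)/87 = 87/87 = 1

Summary (fraction, with percent):

explained: PC1 0.5402 (54.02%), PC2 0.4138 (41.38%), PC3 0.046 (4.6%);  cumulative: 0.5402, 0.954, 1


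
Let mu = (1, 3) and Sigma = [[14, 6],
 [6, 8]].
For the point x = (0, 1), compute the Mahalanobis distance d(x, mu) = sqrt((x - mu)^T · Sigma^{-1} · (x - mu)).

Step 1 — centre the observation: (x - mu) = (-1, -2).

Step 2 — invert Sigma. det(Sigma) = 14·8 - (6)² = 76.
  Sigma^{-1} = (1/det) · [[d, -b], [-b, a]] = [[0.1053, -0.0789],
 [-0.0789, 0.1842]].

Step 3 — form the quadratic (x - mu)^T · Sigma^{-1} · (x - mu):
  Sigma^{-1} · (x - mu) = (0.0526, -0.2895).
  (x - mu)^T · [Sigma^{-1} · (x - mu)] = (-1)·(0.0526) + (-2)·(-0.2895) = 0.5263.

Step 4 — take square root: d = √(0.5263) ≈ 0.7255.

d(x, mu) = √(0.5263) ≈ 0.7255


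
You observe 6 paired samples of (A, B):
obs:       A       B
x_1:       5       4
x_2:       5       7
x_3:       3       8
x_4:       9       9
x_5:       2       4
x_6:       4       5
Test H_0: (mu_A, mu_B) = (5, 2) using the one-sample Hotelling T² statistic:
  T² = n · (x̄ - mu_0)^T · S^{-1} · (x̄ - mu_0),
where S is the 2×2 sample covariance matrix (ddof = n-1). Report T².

Step 1 — sample mean vector:
  mean(A) = (5 + 5 + 3 + 9 + 2 + 4) / 6 = 28/6 = 4.6667
  mean(B) = (4 + 7 + 8 + 9 + 4 + 5) / 6 = 37/6 = 6.1667
  x̄ = (4.6667, 6.1667),  deviation x̄ - mu_0 = (4.6667, 6.1667) - (5, 2) = (-0.3333, 4.1667).

Step 2 — sample covariance matrix, S[i,j] = (1/(n-1)) · Σ_k (x_{k,i} - mean_i) · (x_{k,j} - mean_j), divisor n-1 = 5:
  S[A,A] = ((0.3333)·(0.3333) + (0.3333)·(0.3333) + (-1.6667)·(-1.6667) + (4.3333)·(4.3333) + (-2.6667)·(-2.6667) + (-0.6667)·(-0.6667)) / 5 = 29.3333/5 = 5.8667
  S[A,B] = ((0.3333)·(-2.1667) + (0.3333)·(0.8333) + (-1.6667)·(1.8333) + (4.3333)·(2.8333) + (-2.6667)·(-2.1667) + (-0.6667)·(-1.1667)) / 5 = 15.3333/5 = 3.0667
  S[B,B] = ((-2.1667)·(-2.1667) + (0.8333)·(0.8333) + (1.8333)·(1.8333) + (2.8333)·(2.8333) + (-2.1667)·(-2.1667) + (-1.1667)·(-1.1667)) / 5 = 22.8333/5 = 4.5667
  S = [[5.8667, 3.0667],
 [3.0667, 4.5667]].

Step 3 — invert S. det(S) = 5.8667·4.5667 - (3.0667)² = 17.3867.
  S^{-1} = (1/det) · [[d, -b], [-b, a]] = [[0.2627, -0.1764],
 [-0.1764, 0.3374]].

Step 4 — quadratic form (x̄ - mu_0)^T · S^{-1} · (x̄ - mu_0):
  S^{-1} · (x̄ - mu_0) = (-0.8225, 1.4647),
  (x̄ - mu_0)^T · [...] = (-0.3333)·(-0.8225) + (4.1667)·(1.4647) = 6.3772.

Step 5 — scale by n: T² = 6 · 6.3772 = 38.263.

T² ≈ 38.263


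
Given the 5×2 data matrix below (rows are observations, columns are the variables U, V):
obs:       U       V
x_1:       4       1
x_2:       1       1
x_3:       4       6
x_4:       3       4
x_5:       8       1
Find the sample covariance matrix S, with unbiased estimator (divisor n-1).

Step 1 — column means:
  mean(U) = (4 + 1 + 4 + 3 + 8) / 5 = 20/5 = 4
  mean(V) = (1 + 1 + 6 + 4 + 1) / 5 = 13/5 = 2.6

Step 2 — sample covariance S[i,j] = (1/(n-1)) · Σ_k (x_{k,i} - mean_i) · (x_{k,j} - mean_j), with n-1 = 4.
  S[U,U] = ((0)·(0) + (-3)·(-3) + (0)·(0) + (-1)·(-1) + (4)·(4)) / 4 = 26/4 = 6.5
  S[U,V] = ((0)·(-1.6) + (-3)·(-1.6) + (0)·(3.4) + (-1)·(1.4) + (4)·(-1.6)) / 4 = -3/4 = -0.75
  S[V,V] = ((-1.6)·(-1.6) + (-1.6)·(-1.6) + (3.4)·(3.4) + (1.4)·(1.4) + (-1.6)·(-1.6)) / 4 = 21.2/4 = 5.3

S is symmetric (S[j,i] = S[i,j]). Assembling:

S = [[6.5, -0.75],
 [-0.75, 5.3]]


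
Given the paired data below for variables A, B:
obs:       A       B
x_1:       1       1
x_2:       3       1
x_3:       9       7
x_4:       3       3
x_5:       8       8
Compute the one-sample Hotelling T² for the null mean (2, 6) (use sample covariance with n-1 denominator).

Step 1 — sample mean vector:
  mean(A) = (1 + 3 + 9 + 3 + 8) / 5 = 24/5 = 4.8
  mean(B) = (1 + 1 + 7 + 3 + 8) / 5 = 20/5 = 4
  x̄ = (4.8, 4),  deviation x̄ - mu_0 = (4.8, 4) - (2, 6) = (2.8, -2).

Step 2 — sample covariance matrix, S[i,j] = (1/(n-1)) · Σ_k (x_{k,i} - mean_i) · (x_{k,j} - mean_j), divisor n-1 = 4:
  S[A,A] = ((-3.8)·(-3.8) + (-1.8)·(-1.8) + (4.2)·(4.2) + (-1.8)·(-1.8) + (3.2)·(3.2)) / 4 = 48.8/4 = 12.2
  S[A,B] = ((-3.8)·(-3) + (-1.8)·(-3) + (4.2)·(3) + (-1.8)·(-1) + (3.2)·(4)) / 4 = 44/4 = 11
  S[B,B] = ((-3)·(-3) + (-3)·(-3) + (3)·(3) + (-1)·(-1) + (4)·(4)) / 4 = 44/4 = 11
  S = [[12.2, 11],
 [11, 11]].

Step 3 — invert S. det(S) = 12.2·11 - (11)² = 13.2.
  S^{-1} = (1/det) · [[d, -b], [-b, a]] = [[0.8333, -0.8333],
 [-0.8333, 0.9242]].

Step 4 — quadratic form (x̄ - mu_0)^T · S^{-1} · (x̄ - mu_0):
  S^{-1} · (x̄ - mu_0) = (4, -4.1818),
  (x̄ - mu_0)^T · [...] = (2.8)·(4) + (-2)·(-4.1818) = 19.5636.

Step 5 — scale by n: T² = 5 · 19.5636 = 97.8182.

T² ≈ 97.8182


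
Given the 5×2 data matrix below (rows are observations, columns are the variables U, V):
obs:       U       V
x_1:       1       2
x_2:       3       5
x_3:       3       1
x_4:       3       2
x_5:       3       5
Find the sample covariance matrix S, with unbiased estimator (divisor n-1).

Step 1 — column means:
  mean(U) = (1 + 3 + 3 + 3 + 3) / 5 = 13/5 = 2.6
  mean(V) = (2 + 5 + 1 + 2 + 5) / 5 = 15/5 = 3

Step 2 — sample covariance S[i,j] = (1/(n-1)) · Σ_k (x_{k,i} - mean_i) · (x_{k,j} - mean_j), with n-1 = 4.
  S[U,U] = ((-1.6)·(-1.6) + (0.4)·(0.4) + (0.4)·(0.4) + (0.4)·(0.4) + (0.4)·(0.4)) / 4 = 3.2/4 = 0.8
  S[U,V] = ((-1.6)·(-1) + (0.4)·(2) + (0.4)·(-2) + (0.4)·(-1) + (0.4)·(2)) / 4 = 2/4 = 0.5
  S[V,V] = ((-1)·(-1) + (2)·(2) + (-2)·(-2) + (-1)·(-1) + (2)·(2)) / 4 = 14/4 = 3.5

S is symmetric (S[j,i] = S[i,j]). Assembling:

S = [[0.8, 0.5],
 [0.5, 3.5]]


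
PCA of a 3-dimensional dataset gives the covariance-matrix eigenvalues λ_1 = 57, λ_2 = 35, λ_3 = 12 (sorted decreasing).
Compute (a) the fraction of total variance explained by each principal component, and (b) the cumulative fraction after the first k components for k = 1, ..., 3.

Step 1 — total variance = trace(Sigma) = Σ λ_i = 57 + 35 + 12 = 104.

Step 2 — fraction explained by component i = λ_i / Σ λ:
  PC1: 57/104 = 0.5481
  PC2: 35/104 = 0.3365
  PC3: 12/104 = 0.1154

Step 3 — cumulative fraction after k components = (λ_1 + ... + λ_k) / Σ λ:
  k = 1: 57/104 = 0.5481
  k = 2: (57 + 35)/104 = 92/104 = 0.8846
  k = 3: (57 + 35 + 12)/104 = 104/104 = 1

Summary (fraction, with percent):

explained: PC1 0.5481 (54.81%), PC2 0.3365 (33.65%), PC3 0.1154 (11.54%);  cumulative: 0.5481, 0.8846, 1


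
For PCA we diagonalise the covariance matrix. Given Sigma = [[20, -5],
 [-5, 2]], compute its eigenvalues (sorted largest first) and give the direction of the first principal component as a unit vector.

Step 1 — characteristic polynomial of 2×2 Sigma:
  det(Sigma - λI) = λ² - trace · λ + det = 0.
  trace = 20 + 2 = 22, det = 20·2 - (-5)² = 15.
Step 2 — discriminant:
  Δ = trace² - 4·det = 484 - 60 = 424.
Step 3 — eigenvalues:
  λ = (trace ± √Δ)/2 = (22 ± 20.5913)/2,
  λ_1 = 21.2956,  λ_2 = 0.7044.

Step 4 — unit eigenvector for λ_1: solve (Sigma - λ_1 I)v = 0. First row:
  (20 - 21.2956)·v_x + (-5)·v_y = 0, i.e. (-1.2956)·v_x + (-5)·v_y = 0,
  so v ∝ (b, λ_1 - a) = (-5, 1.2956); multiply by -1 so the first entry is positive: u = (5, -1.2956).
  ||u|| = √((5)² + (-1.2956)²) = √(26.6787) ≈ 5.1651,
  v_1 = u/||u|| ≈ (0.968, -0.2508) (||v_1|| = 1).

λ_1 = 21.2956,  λ_2 = 0.7044;  v_1 ≈ (0.968, -0.2508)


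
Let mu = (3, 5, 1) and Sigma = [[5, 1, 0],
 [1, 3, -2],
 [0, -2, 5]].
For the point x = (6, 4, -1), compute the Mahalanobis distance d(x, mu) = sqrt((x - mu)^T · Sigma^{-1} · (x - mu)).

Step 1 — centre the observation: (x - mu) = (3, -1, -2).

Step 2 — invert Sigma (cofactor / det for 3×3, or solve directly):
  Sigma^{-1} = [[0.22, -0.1, -0.04],
 [-0.1, 0.5, 0.2],
 [-0.04, 0.2, 0.28]].

Step 3 — form the quadratic (x - mu)^T · Sigma^{-1} · (x - mu):
  Sigma^{-1} · (x - mu) = (0.84, -1.2, -0.88).
  (x - mu)^T · [Sigma^{-1} · (x - mu)] = (3)·(0.84) + (-1)·(-1.2) + (-2)·(-0.88) = 5.48.

Step 4 — take square root: d = √(5.48) ≈ 2.3409.

d(x, mu) = √(5.48) ≈ 2.3409


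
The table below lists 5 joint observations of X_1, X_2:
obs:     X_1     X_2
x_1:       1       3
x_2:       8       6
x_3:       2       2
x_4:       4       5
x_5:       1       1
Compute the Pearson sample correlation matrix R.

Step 1 — column means:
  mean(X_1) = (1 + 8 + 2 + 4 + 1) / 5 = 16/5 = 3.2
  mean(X_2) = (3 + 6 + 2 + 5 + 1) / 5 = 17/5 = 3.4

Step 2 — sample variances and covariances s[i,j] = (1/(n-1)) · Σ_k (x_{k,i} - mean_i) · (x_{k,j} - mean_j), with n-1 = 4:
  s[X_1,X_1] = ((-2.2)·(-2.2) + (4.8)·(4.8) + (-1.2)·(-1.2) + (0.8)·(0.8) + (-2.2)·(-2.2)) / 4 = 34.8/4 = 8.7
  s[X_1,X_2] = ((-2.2)·(-0.4) + (4.8)·(2.6) + (-1.2)·(-1.4) + (0.8)·(1.6) + (-2.2)·(-2.4)) / 4 = 21.6/4 = 5.4
  s[X_2,X_2] = ((-0.4)·(-0.4) + (2.6)·(2.6) + (-1.4)·(-1.4) + (1.6)·(1.6) + (-2.4)·(-2.4)) / 4 = 17.2/4 = 4.3
  Sample standard deviations s_i = √(s[i,i]):
  s(X_1) = √(8.7) = 2.9496
  s(X_2) = √(4.3) = 2.0736

Step 3 — r_{ij} = s_{ij} / (s_i · s_j):
  r[X_1,X_1] = 1 (diagonal).
  r[X_1,X_2] = 5.4 / (2.9496 · 2.0736) = 5.4 / 6.1164 = 0.8829
  r[X_2,X_2] = 1 (diagonal).

R is symmetric with unit diagonal. Assembling:

R = [[1, 0.8829],
 [0.8829, 1]]


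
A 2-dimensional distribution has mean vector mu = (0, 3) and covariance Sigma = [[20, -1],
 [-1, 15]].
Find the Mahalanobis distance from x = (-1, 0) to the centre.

Step 1 — centre the observation: (x - mu) = (-1, -3).

Step 2 — invert Sigma. det(Sigma) = 20·15 - (-1)² = 299.
  Sigma^{-1} = (1/det) · [[d, -b], [-b, a]] = [[0.0502, 0.0033],
 [0.0033, 0.0669]].

Step 3 — form the quadratic (x - mu)^T · Sigma^{-1} · (x - mu):
  Sigma^{-1} · (x - mu) = (-0.0602, -0.204).
  (x - mu)^T · [Sigma^{-1} · (x - mu)] = (-1)·(-0.0602) + (-3)·(-0.204) = 0.6722.

Step 4 — take square root: d = √(0.6722) ≈ 0.8199.

d(x, mu) = √(0.6722) ≈ 0.8199


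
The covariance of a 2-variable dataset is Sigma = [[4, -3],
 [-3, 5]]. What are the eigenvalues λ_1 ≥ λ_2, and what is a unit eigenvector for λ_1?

Step 1 — characteristic polynomial of 2×2 Sigma:
  det(Sigma - λI) = λ² - trace · λ + det = 0.
  trace = 4 + 5 = 9, det = 4·5 - (-3)² = 11.
Step 2 — discriminant:
  Δ = trace² - 4·det = 81 - 44 = 37.
Step 3 — eigenvalues:
  λ = (trace ± √Δ)/2 = (9 ± 6.0828)/2,
  λ_1 = 7.5414,  λ_2 = 1.4586.

Step 4 — unit eigenvector for λ_1: solve (Sigma - λ_1 I)v = 0. First row:
  (4 - 7.5414)·v_x + (-3)·v_y = 0, i.e. (-3.5414)·v_x + (-3)·v_y = 0,
  so v ∝ (b, λ_1 - a) = (-3, 3.5414); multiply by -1 so the first entry is positive: u = (3, -3.5414).
  ||u|| = √((3)² + (-3.5414)²) = √(21.5414) ≈ 4.6413,
  v_1 = u/||u|| ≈ (0.6464, -0.763) (||v_1|| = 1).

λ_1 = 7.5414,  λ_2 = 1.4586;  v_1 ≈ (0.6464, -0.763)


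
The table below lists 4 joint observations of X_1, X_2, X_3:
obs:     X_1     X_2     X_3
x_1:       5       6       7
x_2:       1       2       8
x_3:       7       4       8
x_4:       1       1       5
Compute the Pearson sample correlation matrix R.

Step 1 — column means:
  mean(X_1) = (5 + 1 + 7 + 1) / 4 = 14/4 = 3.5
  mean(X_2) = (6 + 2 + 4 + 1) / 4 = 13/4 = 3.25
  mean(X_3) = (7 + 8 + 8 + 5) / 4 = 28/4 = 7

Step 2 — sample variances and covariances s[i,j] = (1/(n-1)) · Σ_k (x_{k,i} - mean_i) · (x_{k,j} - mean_j), with n-1 = 3:
  s[X_1,X_1] = ((1.5)·(1.5) + (-2.5)·(-2.5) + (3.5)·(3.5) + (-2.5)·(-2.5)) / 3 = 27/3 = 9
  s[X_1,X_2] = ((1.5)·(2.75) + (-2.5)·(-1.25) + (3.5)·(0.75) + (-2.5)·(-2.25)) / 3 = 15.5/3 = 5.1667
  s[X_1,X_3] = ((1.5)·(0) + (-2.5)·(1) + (3.5)·(1) + (-2.5)·(-2)) / 3 = 6/3 = 2
  s[X_2,X_2] = ((2.75)·(2.75) + (-1.25)·(-1.25) + (0.75)·(0.75) + (-2.25)·(-2.25)) / 3 = 14.75/3 = 4.9167
  s[X_2,X_3] = ((2.75)·(0) + (-1.25)·(1) + (0.75)·(1) + (-2.25)·(-2)) / 3 = 4/3 = 1.3333
  s[X_3,X_3] = ((0)·(0) + (1)·(1) + (1)·(1) + (-2)·(-2)) / 3 = 6/3 = 2
  Sample standard deviations s_i = √(s[i,i]):
  s(X_1) = √(9) = 3
  s(X_2) = √(4.9167) = 2.2174
  s(X_3) = √(2) = 1.4142

Step 3 — r_{ij} = s_{ij} / (s_i · s_j):
  r[X_1,X_1] = 1 (diagonal).
  r[X_1,X_2] = 5.1667 / (3 · 2.2174) = 5.1667 / 6.6521 = 0.7767
  r[X_1,X_3] = 2 / (3 · 1.4142) = 2 / 4.2426 = 0.4714
  r[X_2,X_2] = 1 (diagonal).
  r[X_2,X_3] = 1.3333 / (2.2174 · 1.4142) = 1.3333 / 3.1358 = 0.4252
  r[X_3,X_3] = 1 (diagonal).

R is symmetric with unit diagonal. Assembling:

R = [[1, 0.7767, 0.4714],
 [0.7767, 1, 0.4252],
 [0.4714, 0.4252, 1]]


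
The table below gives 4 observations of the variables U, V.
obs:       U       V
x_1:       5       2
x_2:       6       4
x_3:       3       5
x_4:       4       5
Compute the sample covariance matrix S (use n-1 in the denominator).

Step 1 — column means:
  mean(U) = (5 + 6 + 3 + 4) / 4 = 18/4 = 4.5
  mean(V) = (2 + 4 + 5 + 5) / 4 = 16/4 = 4

Step 2 — sample covariance S[i,j] = (1/(n-1)) · Σ_k (x_{k,i} - mean_i) · (x_{k,j} - mean_j), with n-1 = 3.
  S[U,U] = ((0.5)·(0.5) + (1.5)·(1.5) + (-1.5)·(-1.5) + (-0.5)·(-0.5)) / 3 = 5/3 = 1.6667
  S[U,V] = ((0.5)·(-2) + (1.5)·(0) + (-1.5)·(1) + (-0.5)·(1)) / 3 = -3/3 = -1
  S[V,V] = ((-2)·(-2) + (0)·(0) + (1)·(1) + (1)·(1)) / 3 = 6/3 = 2

S is symmetric (S[j,i] = S[i,j]). Assembling:

S = [[1.6667, -1],
 [-1, 2]]


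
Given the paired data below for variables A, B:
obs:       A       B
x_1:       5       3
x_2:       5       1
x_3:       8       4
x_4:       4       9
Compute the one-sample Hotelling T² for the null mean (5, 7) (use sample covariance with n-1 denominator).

Step 1 — sample mean vector:
  mean(A) = (5 + 5 + 8 + 4) / 4 = 22/4 = 5.5
  mean(B) = (3 + 1 + 4 + 9) / 4 = 17/4 = 4.25
  x̄ = (5.5, 4.25),  deviation x̄ - mu_0 = (5.5, 4.25) - (5, 7) = (0.5, -2.75).

Step 2 — sample covariance matrix, S[i,j] = (1/(n-1)) · Σ_k (x_{k,i} - mean_i) · (x_{k,j} - mean_j), divisor n-1 = 3:
  S[A,A] = ((-0.5)·(-0.5) + (-0.5)·(-0.5) + (2.5)·(2.5) + (-1.5)·(-1.5)) / 3 = 9/3 = 3
  S[A,B] = ((-0.5)·(-1.25) + (-0.5)·(-3.25) + (2.5)·(-0.25) + (-1.5)·(4.75)) / 3 = -5.5/3 = -1.8333
  S[B,B] = ((-1.25)·(-1.25) + (-3.25)·(-3.25) + (-0.25)·(-0.25) + (4.75)·(4.75)) / 3 = 34.75/3 = 11.5833
  S = [[3, -1.8333],
 [-1.8333, 11.5833]].

Step 3 — invert S. det(S) = 3·11.5833 - (-1.8333)² = 31.3889.
  S^{-1} = (1/det) · [[d, -b], [-b, a]] = [[0.369, 0.0584],
 [0.0584, 0.0956]].

Step 4 — quadratic form (x̄ - mu_0)^T · S^{-1} · (x̄ - mu_0):
  S^{-1} · (x̄ - mu_0) = (0.0239, -0.2336),
  (x̄ - mu_0)^T · [...] = (0.5)·(0.0239) + (-2.75)·(-0.2336) = 0.6544.

Step 5 — scale by n: T² = 4 · 0.6544 = 2.6177.

T² ≈ 2.6177


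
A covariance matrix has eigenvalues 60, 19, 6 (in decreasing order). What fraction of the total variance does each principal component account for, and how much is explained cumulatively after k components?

Step 1 — total variance = trace(Sigma) = Σ λ_i = 60 + 19 + 6 = 85.

Step 2 — fraction explained by component i = λ_i / Σ λ:
  PC1: 60/85 = 0.7059
  PC2: 19/85 = 0.2235
  PC3: 6/85 = 0.0706

Step 3 — cumulative fraction after k components = (λ_1 + ... + λ_k) / Σ λ:
  k = 1: 60/85 = 0.7059
  k = 2: (60 + 19)/85 = 79/85 = 0.9294
  k = 3: (60 + 19 + 6)/85 = 85/85 = 1

Summary (fraction, with percent):

explained: PC1 0.7059 (70.59%), PC2 0.2235 (22.35%), PC3 0.0706 (7.06%);  cumulative: 0.7059, 0.9294, 1


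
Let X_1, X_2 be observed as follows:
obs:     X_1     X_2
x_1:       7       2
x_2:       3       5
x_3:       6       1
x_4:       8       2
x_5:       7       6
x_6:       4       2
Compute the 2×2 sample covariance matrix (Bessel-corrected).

Step 1 — column means:
  mean(X_1) = (7 + 3 + 6 + 8 + 7 + 4) / 6 = 35/6 = 5.8333
  mean(X_2) = (2 + 5 + 1 + 2 + 6 + 2) / 6 = 18/6 = 3

Step 2 — sample covariance S[i,j] = (1/(n-1)) · Σ_k (x_{k,i} - mean_i) · (x_{k,j} - mean_j), with n-1 = 5.
  S[X_1,X_1] = ((1.1667)·(1.1667) + (-2.8333)·(-2.8333) + (0.1667)·(0.1667) + (2.1667)·(2.1667) + (1.1667)·(1.1667) + (-1.8333)·(-1.8333)) / 5 = 18.8333/5 = 3.7667
  S[X_1,X_2] = ((1.1667)·(-1) + (-2.8333)·(2) + (0.1667)·(-2) + (2.1667)·(-1) + (1.1667)·(3) + (-1.8333)·(-1)) / 5 = -4/5 = -0.8
  S[X_2,X_2] = ((-1)·(-1) + (2)·(2) + (-2)·(-2) + (-1)·(-1) + (3)·(3) + (-1)·(-1)) / 5 = 20/5 = 4

S is symmetric (S[j,i] = S[i,j]). Assembling:

S = [[3.7667, -0.8],
 [-0.8, 4]]


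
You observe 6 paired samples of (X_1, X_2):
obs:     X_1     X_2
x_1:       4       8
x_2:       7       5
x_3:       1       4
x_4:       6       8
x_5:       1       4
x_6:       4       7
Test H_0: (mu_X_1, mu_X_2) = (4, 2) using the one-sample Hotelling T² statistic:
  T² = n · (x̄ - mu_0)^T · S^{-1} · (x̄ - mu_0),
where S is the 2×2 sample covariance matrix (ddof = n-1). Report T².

Step 1 — sample mean vector:
  mean(X_1) = (4 + 7 + 1 + 6 + 1 + 4) / 6 = 23/6 = 3.8333
  mean(X_2) = (8 + 5 + 4 + 8 + 4 + 7) / 6 = 36/6 = 6
  x̄ = (3.8333, 6),  deviation x̄ - mu_0 = (3.8333, 6) - (4, 2) = (-0.1667, 4).

Step 2 — sample covariance matrix, S[i,j] = (1/(n-1)) · Σ_k (x_{k,i} - mean_i) · (x_{k,j} - mean_j), divisor n-1 = 5:
  S[X_1,X_1] = ((0.1667)·(0.1667) + (3.1667)·(3.1667) + (-2.8333)·(-2.8333) + (2.1667)·(2.1667) + (-2.8333)·(-2.8333) + (0.1667)·(0.1667)) / 5 = 30.8333/5 = 6.1667
  S[X_1,X_2] = ((0.1667)·(2) + (3.1667)·(-1) + (-2.8333)·(-2) + (2.1667)·(2) + (-2.8333)·(-2) + (0.1667)·(1)) / 5 = 13/5 = 2.6
  S[X_2,X_2] = ((2)·(2) + (-1)·(-1) + (-2)·(-2) + (2)·(2) + (-2)·(-2) + (1)·(1)) / 5 = 18/5 = 3.6
  S = [[6.1667, 2.6],
 [2.6, 3.6]].

Step 3 — invert S. det(S) = 6.1667·3.6 - (2.6)² = 15.44.
  S^{-1} = (1/det) · [[d, -b], [-b, a]] = [[0.2332, -0.1684],
 [-0.1684, 0.3994]].

Step 4 — quadratic form (x̄ - mu_0)^T · S^{-1} · (x̄ - mu_0):
  S^{-1} · (x̄ - mu_0) = (-0.7124, 1.6256),
  (x̄ - mu_0)^T · [...] = (-0.1667)·(-0.7124) + (4)·(1.6256) = 6.6213.

Step 5 — scale by n: T² = 6 · 6.6213 = 39.728.

T² ≈ 39.728


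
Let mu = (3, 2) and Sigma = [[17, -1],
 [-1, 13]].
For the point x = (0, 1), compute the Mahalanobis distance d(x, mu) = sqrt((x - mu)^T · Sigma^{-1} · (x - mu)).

Step 1 — centre the observation: (x - mu) = (-3, -1).

Step 2 — invert Sigma. det(Sigma) = 17·13 - (-1)² = 220.
  Sigma^{-1} = (1/det) · [[d, -b], [-b, a]] = [[0.0591, 0.0045],
 [0.0045, 0.0773]].

Step 3 — form the quadratic (x - mu)^T · Sigma^{-1} · (x - mu):
  Sigma^{-1} · (x - mu) = (-0.1818, -0.0909).
  (x - mu)^T · [Sigma^{-1} · (x - mu)] = (-3)·(-0.1818) + (-1)·(-0.0909) = 0.6364.

Step 4 — take square root: d = √(0.6364) ≈ 0.7977.

d(x, mu) = √(0.6364) ≈ 0.7977


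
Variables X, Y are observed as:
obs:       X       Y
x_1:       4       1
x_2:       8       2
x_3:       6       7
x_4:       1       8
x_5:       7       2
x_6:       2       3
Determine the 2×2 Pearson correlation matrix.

Step 1 — column means:
  mean(X) = (4 + 8 + 6 + 1 + 7 + 2) / 6 = 28/6 = 4.6667
  mean(Y) = (1 + 2 + 7 + 8 + 2 + 3) / 6 = 23/6 = 3.8333

Step 2 — sample variances and covariances s[i,j] = (1/(n-1)) · Σ_k (x_{k,i} - mean_i) · (x_{k,j} - mean_j), with n-1 = 5:
  s[X,X] = ((-0.6667)·(-0.6667) + (3.3333)·(3.3333) + (1.3333)·(1.3333) + (-3.6667)·(-3.6667) + (2.3333)·(2.3333) + (-2.6667)·(-2.6667)) / 5 = 39.3333/5 = 7.8667
  s[X,Y] = ((-0.6667)·(-2.8333) + (3.3333)·(-1.8333) + (1.3333)·(3.1667) + (-3.6667)·(4.1667) + (2.3333)·(-1.8333) + (-2.6667)·(-0.8333)) / 5 = -17.3333/5 = -3.4667
  s[Y,Y] = ((-2.8333)·(-2.8333) + (-1.8333)·(-1.8333) + (3.1667)·(3.1667) + (4.1667)·(4.1667) + (-1.8333)·(-1.8333) + (-0.8333)·(-0.8333)) / 5 = 42.8333/5 = 8.5667
  Sample standard deviations s_i = √(s[i,i]):
  s(X) = √(7.8667) = 2.8048
  s(Y) = √(8.5667) = 2.9269

Step 3 — r_{ij} = s_{ij} / (s_i · s_j):
  r[X,X] = 1 (diagonal).
  r[X,Y] = -3.4667 / (2.8048 · 2.9269) = -3.4667 / 8.2092 = -0.4223
  r[Y,Y] = 1 (diagonal).

R is symmetric with unit diagonal. Assembling:

R = [[1, -0.4223],
 [-0.4223, 1]]


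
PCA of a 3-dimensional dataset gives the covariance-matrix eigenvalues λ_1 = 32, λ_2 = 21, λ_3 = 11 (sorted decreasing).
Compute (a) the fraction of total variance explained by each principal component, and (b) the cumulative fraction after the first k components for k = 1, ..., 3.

Step 1 — total variance = trace(Sigma) = Σ λ_i = 32 + 21 + 11 = 64.

Step 2 — fraction explained by component i = λ_i / Σ λ:
  PC1: 32/64 = 0.5
  PC2: 21/64 = 0.3281
  PC3: 11/64 = 0.1719

Step 3 — cumulative fraction after k components = (λ_1 + ... + λ_k) / Σ λ:
  k = 1: 32/64 = 0.5
  k = 2: (32 + 21)/64 = 53/64 = 0.8281
  k = 3: (32 + 21 + 11)/64 = 64/64 = 1

Summary (fraction, with percent):

explained: PC1 0.5 (50%), PC2 0.3281 (32.81%), PC3 0.1719 (17.19%);  cumulative: 0.5, 0.8281, 1


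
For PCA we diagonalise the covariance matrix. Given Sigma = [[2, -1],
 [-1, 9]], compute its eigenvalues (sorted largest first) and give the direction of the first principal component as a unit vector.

Step 1 — characteristic polynomial of 2×2 Sigma:
  det(Sigma - λI) = λ² - trace · λ + det = 0.
  trace = 2 + 9 = 11, det = 2·9 - (-1)² = 17.
Step 2 — discriminant:
  Δ = trace² - 4·det = 121 - 68 = 53.
Step 3 — eigenvalues:
  λ = (trace ± √Δ)/2 = (11 ± 7.2801)/2,
  λ_1 = 9.1401,  λ_2 = 1.8599.

Step 4 — unit eigenvector for λ_1: solve (Sigma - λ_1 I)v = 0. First row:
  (2 - 9.1401)·v_x + (-1)·v_y = 0, i.e. (-7.1401)·v_x + (-1)·v_y = 0,
  so v ∝ (b, λ_1 - a) = (-1, 7.1401); multiply by -1 so the first entry is positive: u = (1, -7.1401).
  ||u|| = √((1)² + (-7.1401)²) = √(51.9804) ≈ 7.2097,
  v_1 = u/||u|| ≈ (0.1387, -0.9903) (||v_1|| = 1).

λ_1 = 9.1401,  λ_2 = 1.8599;  v_1 ≈ (0.1387, -0.9903)


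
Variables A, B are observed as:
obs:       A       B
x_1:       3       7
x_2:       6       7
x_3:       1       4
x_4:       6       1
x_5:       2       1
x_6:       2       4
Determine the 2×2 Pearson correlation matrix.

Step 1 — column means:
  mean(A) = (3 + 6 + 1 + 6 + 2 + 2) / 6 = 20/6 = 3.3333
  mean(B) = (7 + 7 + 4 + 1 + 1 + 4) / 6 = 24/6 = 4

Step 2 — sample variances and covariances s[i,j] = (1/(n-1)) · Σ_k (x_{k,i} - mean_i) · (x_{k,j} - mean_j), with n-1 = 5:
  s[A,A] = ((-0.3333)·(-0.3333) + (2.6667)·(2.6667) + (-2.3333)·(-2.3333) + (2.6667)·(2.6667) + (-1.3333)·(-1.3333) + (-1.3333)·(-1.3333)) / 5 = 23.3333/5 = 4.6667
  s[A,B] = ((-0.3333)·(3) + (2.6667)·(3) + (-2.3333)·(0) + (2.6667)·(-3) + (-1.3333)·(-3) + (-1.3333)·(0)) / 5 = 3/5 = 0.6
  s[B,B] = ((3)·(3) + (3)·(3) + (0)·(0) + (-3)·(-3) + (-3)·(-3) + (0)·(0)) / 5 = 36/5 = 7.2
  Sample standard deviations s_i = √(s[i,i]):
  s(A) = √(4.6667) = 2.1602
  s(B) = √(7.2) = 2.6833

Step 3 — r_{ij} = s_{ij} / (s_i · s_j):
  r[A,A] = 1 (diagonal).
  r[A,B] = 0.6 / (2.1602 · 2.6833) = 0.6 / 5.7966 = 0.1035
  r[B,B] = 1 (diagonal).

R is symmetric with unit diagonal. Assembling:

R = [[1, 0.1035],
 [0.1035, 1]]


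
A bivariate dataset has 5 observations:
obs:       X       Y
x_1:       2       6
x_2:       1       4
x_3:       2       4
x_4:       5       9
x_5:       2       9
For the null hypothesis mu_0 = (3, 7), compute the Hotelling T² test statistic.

Step 1 — sample mean vector:
  mean(X) = (2 + 1 + 2 + 5 + 2) / 5 = 12/5 = 2.4
  mean(Y) = (6 + 4 + 4 + 9 + 9) / 5 = 32/5 = 6.4
  x̄ = (2.4, 6.4),  deviation x̄ - mu_0 = (2.4, 6.4) - (3, 7) = (-0.6, -0.6).

Step 2 — sample covariance matrix, S[i,j] = (1/(n-1)) · Σ_k (x_{k,i} - mean_i) · (x_{k,j} - mean_j), divisor n-1 = 4:
  S[X,X] = ((-0.4)·(-0.4) + (-1.4)·(-1.4) + (-0.4)·(-0.4) + (2.6)·(2.6) + (-0.4)·(-0.4)) / 4 = 9.2/4 = 2.3
  S[X,Y] = ((-0.4)·(-0.4) + (-1.4)·(-2.4) + (-0.4)·(-2.4) + (2.6)·(2.6) + (-0.4)·(2.6)) / 4 = 10.2/4 = 2.55
  S[Y,Y] = ((-0.4)·(-0.4) + (-2.4)·(-2.4) + (-2.4)·(-2.4) + (2.6)·(2.6) + (2.6)·(2.6)) / 4 = 25.2/4 = 6.3
  S = [[2.3, 2.55],
 [2.55, 6.3]].

Step 3 — invert S. det(S) = 2.3·6.3 - (2.55)² = 7.9875.
  S^{-1} = (1/det) · [[d, -b], [-b, a]] = [[0.7887, -0.3192],
 [-0.3192, 0.2879]].

Step 4 — quadratic form (x̄ - mu_0)^T · S^{-1} · (x̄ - mu_0):
  S^{-1} · (x̄ - mu_0) = (-0.2817, 0.0188),
  (x̄ - mu_0)^T · [...] = (-0.6)·(-0.2817) + (-0.6)·(0.0188) = 0.1577.

Step 5 — scale by n: T² = 5 · 0.1577 = 0.7887.

T² ≈ 0.7887


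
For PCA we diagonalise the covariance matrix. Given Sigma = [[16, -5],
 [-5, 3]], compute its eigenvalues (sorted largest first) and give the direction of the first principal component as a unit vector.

Step 1 — characteristic polynomial of 2×2 Sigma:
  det(Sigma - λI) = λ² - trace · λ + det = 0.
  trace = 16 + 3 = 19, det = 16·3 - (-5)² = 23.
Step 2 — discriminant:
  Δ = trace² - 4·det = 361 - 92 = 269.
Step 3 — eigenvalues:
  λ = (trace ± √Δ)/2 = (19 ± 16.4012)/2,
  λ_1 = 17.7006,  λ_2 = 1.2994.

Step 4 — unit eigenvector for λ_1: solve (Sigma - λ_1 I)v = 0. First row:
  (16 - 17.7006)·v_x + (-5)·v_y = 0, i.e. (-1.7006)·v_x + (-5)·v_y = 0,
  so v ∝ (b, λ_1 - a) = (-5, 1.7006); multiply by -1 so the first entry is positive: u = (5, -1.7006).
  ||u|| = √((5)² + (-1.7006)²) = √(27.8921) ≈ 5.2813,
  v_1 = u/||u|| ≈ (0.9467, -0.322) (||v_1|| = 1).

λ_1 = 17.7006,  λ_2 = 1.2994;  v_1 ≈ (0.9467, -0.322)


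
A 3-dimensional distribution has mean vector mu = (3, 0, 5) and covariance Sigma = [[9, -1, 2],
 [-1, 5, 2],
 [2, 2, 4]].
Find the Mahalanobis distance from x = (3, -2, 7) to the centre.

Step 1 — centre the observation: (x - mu) = (0, -2, 2).

Step 2 — invert Sigma (cofactor / det for 3×3, or solve directly):
  Sigma^{-1} = [[0.1429, 0.0714, -0.1071],
 [0.0714, 0.2857, -0.1786],
 [-0.1071, -0.1786, 0.3929]].

Step 3 — form the quadratic (x - mu)^T · Sigma^{-1} · (x - mu):
  Sigma^{-1} · (x - mu) = (-0.3571, -0.9286, 1.1429).
  (x - mu)^T · [Sigma^{-1} · (x - mu)] = (0)·(-0.3571) + (-2)·(-0.9286) + (2)·(1.1429) = 4.1429.

Step 4 — take square root: d = √(4.1429) ≈ 2.0354.

d(x, mu) = √(4.1429) ≈ 2.0354


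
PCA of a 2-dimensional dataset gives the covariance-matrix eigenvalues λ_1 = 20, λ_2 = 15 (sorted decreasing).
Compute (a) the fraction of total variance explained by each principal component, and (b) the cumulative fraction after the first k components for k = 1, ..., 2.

Step 1 — total variance = trace(Sigma) = Σ λ_i = 20 + 15 = 35.

Step 2 — fraction explained by component i = λ_i / Σ λ:
  PC1: 20/35 = 0.5714
  PC2: 15/35 = 0.4286

Step 3 — cumulative fraction after k components = (λ_1 + ... + λ_k) / Σ λ:
  k = 1: 20/35 = 0.5714
  k = 2: (20 + 15)/35 = 35/35 = 1

Summary (fraction, with percent):

explained: PC1 0.5714 (57.14%), PC2 0.4286 (42.86%);  cumulative: 0.5714, 1


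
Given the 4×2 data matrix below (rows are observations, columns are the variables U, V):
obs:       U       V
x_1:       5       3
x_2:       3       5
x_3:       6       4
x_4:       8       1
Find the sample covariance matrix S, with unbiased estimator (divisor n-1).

Step 1 — column means:
  mean(U) = (5 + 3 + 6 + 8) / 4 = 22/4 = 5.5
  mean(V) = (3 + 5 + 4 + 1) / 4 = 13/4 = 3.25

Step 2 — sample covariance S[i,j] = (1/(n-1)) · Σ_k (x_{k,i} - mean_i) · (x_{k,j} - mean_j), with n-1 = 3.
  S[U,U] = ((-0.5)·(-0.5) + (-2.5)·(-2.5) + (0.5)·(0.5) + (2.5)·(2.5)) / 3 = 13/3 = 4.3333
  S[U,V] = ((-0.5)·(-0.25) + (-2.5)·(1.75) + (0.5)·(0.75) + (2.5)·(-2.25)) / 3 = -9.5/3 = -3.1667
  S[V,V] = ((-0.25)·(-0.25) + (1.75)·(1.75) + (0.75)·(0.75) + (-2.25)·(-2.25)) / 3 = 8.75/3 = 2.9167

S is symmetric (S[j,i] = S[i,j]). Assembling:

S = [[4.3333, -3.1667],
 [-3.1667, 2.9167]]


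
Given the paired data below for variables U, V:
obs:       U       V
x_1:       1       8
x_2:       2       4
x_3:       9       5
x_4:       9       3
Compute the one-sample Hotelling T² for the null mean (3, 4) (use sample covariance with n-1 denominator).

Step 1 — sample mean vector:
  mean(U) = (1 + 2 + 9 + 9) / 4 = 21/4 = 5.25
  mean(V) = (8 + 4 + 5 + 3) / 4 = 20/4 = 5
  x̄ = (5.25, 5),  deviation x̄ - mu_0 = (5.25, 5) - (3, 4) = (2.25, 1).

Step 2 — sample covariance matrix, S[i,j] = (1/(n-1)) · Σ_k (x_{k,i} - mean_i) · (x_{k,j} - mean_j), divisor n-1 = 3:
  S[U,U] = ((-4.25)·(-4.25) + (-3.25)·(-3.25) + (3.75)·(3.75) + (3.75)·(3.75)) / 3 = 56.75/3 = 18.9167
  S[U,V] = ((-4.25)·(3) + (-3.25)·(-1) + (3.75)·(0) + (3.75)·(-2)) / 3 = -17/3 = -5.6667
  S[V,V] = ((3)·(3) + (-1)·(-1) + (0)·(0) + (-2)·(-2)) / 3 = 14/3 = 4.6667
  S = [[18.9167, -5.6667],
 [-5.6667, 4.6667]].

Step 3 — invert S. det(S) = 18.9167·4.6667 - (-5.6667)² = 56.1667.
  S^{-1} = (1/det) · [[d, -b], [-b, a]] = [[0.0831, 0.1009],
 [0.1009, 0.3368]].

Step 4 — quadratic form (x̄ - mu_0)^T · S^{-1} · (x̄ - mu_0):
  S^{-1} · (x̄ - mu_0) = (0.2878, 0.5638),
  (x̄ - mu_0)^T · [...] = (2.25)·(0.2878) + (1)·(0.5638) = 1.2114.

Step 5 — scale by n: T² = 4 · 1.2114 = 4.8457.

T² ≈ 4.8457


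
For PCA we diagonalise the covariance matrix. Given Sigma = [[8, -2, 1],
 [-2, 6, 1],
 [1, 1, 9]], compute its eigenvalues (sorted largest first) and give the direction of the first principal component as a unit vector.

Step 1 — characteristic polynomial p(λ) = det(λI - Sigma) = λ³ - tr·λ² + c_1·λ - det, where tr = trace, c_1 = sum of the principal 2×2 minors, det = det(Sigma):
  tr = 8 + 6 + 9 = 23,
  c_1 = (8·6 - (-2)²) + (8·9 - (1)²) + (6·9 - (1)²) = 44 + 71 + 53 = 168,
  det = 8·(6·9 - (1)²) - (-2)·((-2)·9 - (1)·(1)) + (1)·((-2)·(1) - 6·(1)) = 8·(53) - (-2)·(-19) + (1)·(-8) = 378.
  So p(λ) = λ³ - 23λ² + 168λ - 378.
Step 2 — look for an integer root (rational root theorem: any rational root is an integer divisor of 378). Testing λ = 9:
  p(9) = 729 - 1863 + 1512 - 378 = 0  ✓
  Dividing out (λ - 9): p(λ) = (λ - 9)(λ² - 14λ + 42).
Step 3 — remaining eigenvalues from the quadratic λ² - 14λ + 42 = 0:
  Δ = 14² - 4·42 = 196 - 168 = 28,  λ = (14 ± √28)/2 = (14 ± 5.2915)/2 ≈ 9.6458 or 4.3542.
  Sorted: λ_1 = 9.6458,  λ_2 = 9,  λ_3 = 4.3542  (check: sum = 23 = tr ✓).

Step 4 — unit eigenvector for λ_1 ≈ 9.6458: v spans the null space of (Sigma - λ_1 I), whose rows are
  r_1 = (-1.6458, -2, 1),  r_2 = (-2, -3.6458, 1),  r_3 = (1, 1, -0.6458).
  v is orthogonal to every row, so take v ∝ r_1 × r_2 = ((-2)·(1) - (1)·(-3.6458), (1)·(-2) - (-1.6458)·(1), (-1.6458)·(-3.6458) - (-2)·(-2)) ≈ (1.6458, -0.3542, 2).
  Let u = (1.6458, -0.3542, 2).
  ||u|| = √((1.6458)² + (-0.3542)² + (2)²) = √(6.834) ≈ 2.6142,  v_1 = u/||u|| ≈ (0.6295, -0.1355, 0.7651) (||v_1|| = 1).

λ_1 = 9.6458,  λ_2 = 9,  λ_3 = 4.3542;  v_1 ≈ (0.6295, -0.1355, 0.7651)
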